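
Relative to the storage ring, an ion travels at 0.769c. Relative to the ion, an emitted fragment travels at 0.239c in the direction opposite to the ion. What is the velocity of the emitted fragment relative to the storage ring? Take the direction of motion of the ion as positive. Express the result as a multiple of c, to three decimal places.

+0.649c

With v = 0.769 and u' = -0.239 (in units of c),
u = (u' + v)/(1 + u'v/c²):
u = (-0.239 + 0.769) / (1 + (-0.239)·0.769) = 0.5300/0.8162 = 0.6493
(Galilean addition would give +0.530c.)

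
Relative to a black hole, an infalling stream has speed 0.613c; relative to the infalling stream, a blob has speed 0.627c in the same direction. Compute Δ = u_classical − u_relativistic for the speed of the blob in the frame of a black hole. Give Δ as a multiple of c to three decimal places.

Galilean: u_cl = 0.627 + 0.613 = 1.2400.
Relativistic: u_rel = (0.627 + 0.613) / (1 + 0.627·0.613) = 1.2400/1.3844 = 0.8957.
Δ = 1.2400 − 0.8957 = 0.3443.
(The classical prediction exceeds c; the relativistic result does not.)

Δ = 0.344c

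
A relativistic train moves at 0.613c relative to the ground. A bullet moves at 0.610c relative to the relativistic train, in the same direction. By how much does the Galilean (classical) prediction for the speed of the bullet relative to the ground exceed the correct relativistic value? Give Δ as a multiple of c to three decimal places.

Galilean: u_cl = 0.610 + 0.613 = 1.2230.
Relativistic: u_rel = (0.610 + 0.613) / (1 + 0.610·0.613) = 1.2230/1.3739 = 0.8901.
Δ = 1.2230 − 0.8901 = 0.3329.
(The classical prediction exceeds c; the relativistic result does not.)

Δ = 0.333c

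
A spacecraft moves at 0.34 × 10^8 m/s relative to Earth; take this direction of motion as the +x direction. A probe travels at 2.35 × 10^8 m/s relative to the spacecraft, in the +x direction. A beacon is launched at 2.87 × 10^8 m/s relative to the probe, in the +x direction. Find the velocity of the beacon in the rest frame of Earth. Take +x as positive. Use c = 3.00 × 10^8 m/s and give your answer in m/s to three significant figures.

2.99 × 10^8 m/s

Apply u = (u' + v)/(1 + u'v/c²) successively, working outward toward Earth.
(Dividing each given speed by c = 3.00 × 10^8 m/s to work in units of c.)
Start: velocity of the spacecraft relative to Earth = 0.1133c.
Compose with the probe (u' = 0.783 in the spacecraft frame): u_1 = (0.783 + 0.113) / (1 + 0.783·0.113) = 0.8967/1.0888 = 0.8236.
Compose with the beacon (u' = 0.957 in the probe frame): u_2 = (0.957 + 0.824) / (1 + 0.957·0.824) = 1.7802/1.7879 = 0.9957.
So u = 0.9957 × 3.00 × 10^8 m/s.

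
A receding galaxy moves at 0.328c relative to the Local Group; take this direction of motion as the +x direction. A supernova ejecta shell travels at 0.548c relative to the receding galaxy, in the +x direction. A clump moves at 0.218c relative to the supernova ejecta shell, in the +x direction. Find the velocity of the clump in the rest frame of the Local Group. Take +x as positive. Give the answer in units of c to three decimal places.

0.827c

Apply u = (u' + v)/(1 + u'v/c²) successively, working outward toward the Local Group.
Start: velocity of the receding galaxy relative to the Local Group = 0.3280c.
Compose with the supernova ejecta shell (u' = 0.548 in the receding galaxy frame): u_1 = (0.548 + 0.328) / (1 + 0.548·0.328) = 0.8760/1.1797 = 0.7425.
Compose with the clump (u' = 0.218 in the supernova ejecta shell frame): u_2 = (0.218 + 0.743) / (1 + 0.218·0.743) = 0.9605/1.1619 = 0.8267.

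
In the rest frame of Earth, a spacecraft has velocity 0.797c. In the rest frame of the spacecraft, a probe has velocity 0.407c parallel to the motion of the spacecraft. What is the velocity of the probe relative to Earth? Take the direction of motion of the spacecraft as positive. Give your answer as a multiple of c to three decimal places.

0.909c

With v = 0.797 and u' = 0.407 (in units of c),
u = (u' + v)/(1 + u'v/c²):
u = (0.407 + 0.797) / (1 + 0.407·0.797) = 1.2040/1.3244 = 0.9091
(Galilean addition would give +1.204c, exceeding c.)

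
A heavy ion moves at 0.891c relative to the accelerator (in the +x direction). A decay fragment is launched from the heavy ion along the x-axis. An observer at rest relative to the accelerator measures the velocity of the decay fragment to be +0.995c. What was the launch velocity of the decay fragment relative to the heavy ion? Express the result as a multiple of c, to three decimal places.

+0.917c

Invert the composition law: u' = (u − v)/(1 − uv/c²).
u' = (0.995 − 0.891) / (1 − (0.995)(0.891)) = 0.1040/0.1135 = 0.9167.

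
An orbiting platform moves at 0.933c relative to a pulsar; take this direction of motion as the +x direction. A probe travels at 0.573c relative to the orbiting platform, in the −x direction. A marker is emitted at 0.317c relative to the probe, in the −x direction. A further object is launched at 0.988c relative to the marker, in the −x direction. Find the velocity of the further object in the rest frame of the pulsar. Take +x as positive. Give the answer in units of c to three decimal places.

Apply u = (u' + v)/(1 + u'v/c²) successively, working outward toward the pulsar.
Start: velocity of the orbiting platform relative to the pulsar = 0.9330c.
Compose with the probe (u' = -0.573 in the orbiting platform frame): u_1 = (-0.573 + 0.933) / (1 + (-0.573)·0.933) = 0.3600/0.4654 = 0.7735.
Compose with the marker (u' = -0.317 in the probe frame): u_2 = (-0.317 + 0.774) / (1 + (-0.317)·0.774) = 0.4565/0.7548 = 0.6049.
Compose with the further object (u' = -0.988 in the marker frame): u_3 = (-0.988 + 0.605) / (1 + (-0.988)·0.605) = -0.3831/0.4024 = -0.9521.

-0.952c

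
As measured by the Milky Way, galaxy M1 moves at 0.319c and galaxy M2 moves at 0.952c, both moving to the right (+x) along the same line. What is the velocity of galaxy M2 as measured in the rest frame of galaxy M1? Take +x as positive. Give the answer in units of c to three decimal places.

+0.909c

β_A = 0.319, β_B = 0.952.
Transform to A's frame with the inverse velocity-addition law: u' = (u − v)/(1 − uv/c²), taking u = β_B and v = β_A.
u' = (0.952 − 0.319) / (1 − (0.319)(0.952)) = 0.6330/0.6963 = 0.9091.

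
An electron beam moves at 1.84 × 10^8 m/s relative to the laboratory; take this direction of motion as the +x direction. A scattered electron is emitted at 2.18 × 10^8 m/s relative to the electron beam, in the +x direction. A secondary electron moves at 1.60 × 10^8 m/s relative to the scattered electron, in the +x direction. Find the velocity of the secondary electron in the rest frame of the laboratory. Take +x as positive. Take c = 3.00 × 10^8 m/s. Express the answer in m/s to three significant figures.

Apply u = (u' + v)/(1 + u'v/c²) successively, working outward toward the laboratory.
(Dividing each given speed by c = 3.00 × 10^8 m/s to work in units of c.)
Start: velocity of the electron beam relative to the laboratory = 0.6133c.
Compose with the scattered electron (u' = 0.727 in the electron beam frame): u_1 = (0.727 + 0.613) / (1 + 0.727·0.613) = 1.3400/1.4457 = 0.9269.
Compose with the secondary electron (u' = 0.533 in the scattered electron frame): u_2 = (0.533 + 0.927) / (1 + 0.533·0.927) = 1.4602/1.4943 = 0.9772.
So u = 0.9772 × 3.00 × 10^8 m/s.

2.93 × 10^8 m/s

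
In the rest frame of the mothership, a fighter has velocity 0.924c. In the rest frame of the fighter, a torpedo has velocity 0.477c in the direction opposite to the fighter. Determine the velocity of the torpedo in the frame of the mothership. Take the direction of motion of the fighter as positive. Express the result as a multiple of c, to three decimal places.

With v = 0.924 and u' = -0.477 (in units of c),
u = (u' + v)/(1 + u'v/c²):
u = (-0.477 + 0.924) / (1 + (-0.477)·0.924) = 0.4470/0.5593 = 0.7993

+0.799c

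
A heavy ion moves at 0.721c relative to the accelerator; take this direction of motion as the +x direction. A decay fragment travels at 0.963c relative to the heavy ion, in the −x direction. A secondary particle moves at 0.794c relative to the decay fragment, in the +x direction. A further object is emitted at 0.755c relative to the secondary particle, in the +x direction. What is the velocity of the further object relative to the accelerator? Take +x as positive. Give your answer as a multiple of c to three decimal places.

+0.758c

Apply u = (u' + v)/(1 + u'v/c²) successively, working outward toward the accelerator.
Start: velocity of the heavy ion relative to the accelerator = 0.7210c.
Compose with the decay fragment (u' = -0.963 in the heavy ion frame): u_1 = (-0.963 + 0.721) / (1 + (-0.963)·0.721) = -0.2420/0.3057 = -0.7917.
Compose with the secondary particle (u' = 0.794 in the decay fragment frame): u_2 = (0.794 + (-0.792)) / (1 + 0.794·(-0.792)) = 0.0023/0.3714 = 0.0062.
Compose with the further object (u' = 0.755 in the secondary particle frame): u_3 = (0.755 + 0.006) / (1 + 0.755·0.006) = 0.7612/1.0047 = 0.7577.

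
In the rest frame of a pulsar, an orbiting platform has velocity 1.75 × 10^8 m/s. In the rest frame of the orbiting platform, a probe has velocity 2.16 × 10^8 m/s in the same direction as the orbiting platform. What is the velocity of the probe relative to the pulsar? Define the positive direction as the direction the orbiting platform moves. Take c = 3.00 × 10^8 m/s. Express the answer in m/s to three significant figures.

In units of c (dividing by 3.00 × 10^8 m/s): v = 0.583, u' = 0.720.
u = (u' + v)/(1 + u'v/c²):
u = (0.720 + 0.583) / (1 + 0.720·0.583) = 1.3033/1.4200 = 0.9178
(Galilean addition would give +1.303c, exceeding c.)
Converting back: u = 0.9178 × 3.00 × 10^8 m/s.

2.75 × 10^8 m/s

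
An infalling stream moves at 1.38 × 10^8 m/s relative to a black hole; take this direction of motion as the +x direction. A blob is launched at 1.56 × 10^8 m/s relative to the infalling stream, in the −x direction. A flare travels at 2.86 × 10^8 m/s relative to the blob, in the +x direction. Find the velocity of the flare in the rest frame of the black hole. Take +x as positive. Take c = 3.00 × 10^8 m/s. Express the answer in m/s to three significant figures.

Apply u = (u' + v)/(1 + u'v/c²) successively, working outward toward the black hole.
(Dividing each given speed by c = 3.00 × 10^8 m/s to work in units of c.)
Start: velocity of the infalling stream relative to the black hole = 0.4600c.
Compose with the blob (u' = -0.520 in the infalling stream frame): u_1 = (-0.520 + 0.460) / (1 + (-0.520)·0.460) = -0.0600/0.7608 = -0.0789.
Compose with the flare (u' = 0.953 in the blob frame): u_2 = (0.953 + (-0.079)) / (1 + 0.953·(-0.079)) = 0.8745/0.9248 = 0.9456.
So u = 0.9456 × 3.00 × 10^8 m/s.

+2.84 × 10^8 m/s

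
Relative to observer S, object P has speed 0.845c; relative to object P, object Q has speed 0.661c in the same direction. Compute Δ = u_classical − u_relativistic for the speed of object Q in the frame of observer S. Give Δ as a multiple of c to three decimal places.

Δ = 0.540c

Galilean: u_cl = 0.661 + 0.845 = 1.5060.
Relativistic: u_rel = (0.661 + 0.845) / (1 + 0.661·0.845) = 1.5060/1.5585 = 0.9663.
Δ = 1.5060 − 0.9663 = 0.5397.
(The classical prediction exceeds c; the relativistic result does not.)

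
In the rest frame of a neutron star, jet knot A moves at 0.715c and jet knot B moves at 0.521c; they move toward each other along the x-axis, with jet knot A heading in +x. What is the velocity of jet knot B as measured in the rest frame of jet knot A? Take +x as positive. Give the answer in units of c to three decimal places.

β_A = 0.715, β_B = -0.521.
Transform to A's frame with the inverse velocity-addition law: u' = (u − v)/(1 − uv/c²), taking u = β_B and v = β_A.
u' = (-0.521 − 0.715) / (1 − (0.715)(-0.521)) = -1.2360/1.3725 = -0.9005.

-0.901c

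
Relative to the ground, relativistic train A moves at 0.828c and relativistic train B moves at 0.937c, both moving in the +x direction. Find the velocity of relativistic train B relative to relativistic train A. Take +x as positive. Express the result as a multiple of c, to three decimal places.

+0.486c

β_A = 0.828, β_B = 0.937.
Transform to A's frame with the inverse velocity-addition law: u' = (u − v)/(1 − uv/c²), taking u = β_B and v = β_A.
u' = (0.937 − 0.828) / (1 − (0.828)(0.937)) = 0.1090/0.2242 = 0.4863.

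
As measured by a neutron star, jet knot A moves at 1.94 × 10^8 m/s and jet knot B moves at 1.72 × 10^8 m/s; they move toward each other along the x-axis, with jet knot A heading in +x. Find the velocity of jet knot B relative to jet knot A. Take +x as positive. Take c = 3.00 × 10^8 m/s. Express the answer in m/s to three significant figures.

-2.67 × 10^8 m/s

β_A = 0.647, β_B = -0.573 (dividing each by c = 3.00 × 10^8 m/s).
Transform to A's frame with the inverse velocity-addition law: u' = (u − v)/(1 − uv/c²), taking u = β_B and v = β_A.
u' = (-0.573 − 0.647) / (1 − (0.647)(-0.573)) = -1.2200/1.3708 = -0.8900.
u' = -0.8900 × 3.00 × 10^8 m/s.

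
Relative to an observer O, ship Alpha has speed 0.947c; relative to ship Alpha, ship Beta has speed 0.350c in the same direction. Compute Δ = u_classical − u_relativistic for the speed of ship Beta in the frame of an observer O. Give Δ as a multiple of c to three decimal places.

Galilean: u_cl = 0.350 + 0.947 = 1.2970.
Relativistic: u_rel = (0.350 + 0.947) / (1 + 0.350·0.947) = 1.2970/1.3315 = 0.9741.
Δ = 1.2970 − 0.9741 = 0.3229.
(The classical prediction exceeds c; the relativistic result does not.)

Δ = 0.323c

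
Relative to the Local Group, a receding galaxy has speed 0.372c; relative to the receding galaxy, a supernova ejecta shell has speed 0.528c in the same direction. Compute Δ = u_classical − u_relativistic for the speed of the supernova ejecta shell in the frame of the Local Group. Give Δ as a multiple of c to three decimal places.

Galilean: u_cl = 0.528 + 0.372 = 0.9000.
Relativistic: u_rel = (0.528 + 0.372) / (1 + 0.528·0.372) = 0.9000/1.1964 = 0.7522.
Δ = 0.9000 − 0.7522 = 0.1478.

Δ = 0.148c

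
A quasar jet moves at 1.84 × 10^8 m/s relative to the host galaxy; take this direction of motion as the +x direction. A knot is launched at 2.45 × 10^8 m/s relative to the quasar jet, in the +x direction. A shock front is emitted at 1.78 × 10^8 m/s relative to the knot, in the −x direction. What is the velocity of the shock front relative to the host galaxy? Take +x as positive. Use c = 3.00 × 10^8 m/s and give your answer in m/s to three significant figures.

Apply u = (u' + v)/(1 + u'v/c²) successively, working outward toward the host galaxy.
(Dividing each given speed by c = 3.00 × 10^8 m/s to work in units of c.)
Start: velocity of the quasar jet relative to the host galaxy = 0.6133c.
Compose with the knot (u' = 0.817 in the quasar jet frame): u_1 = (0.817 + 0.613) / (1 + 0.817·0.613) = 1.4300/1.5009 = 0.9528.
Compose with the shock front (u' = -0.593 in the knot frame): u_2 = (-0.593 + 0.953) / (1 + (-0.593)·0.953) = 0.3594/0.4347 = 0.8269.
So u = 0.8269 × 3.00 × 10^8 m/s.

+2.48 × 10^8 m/s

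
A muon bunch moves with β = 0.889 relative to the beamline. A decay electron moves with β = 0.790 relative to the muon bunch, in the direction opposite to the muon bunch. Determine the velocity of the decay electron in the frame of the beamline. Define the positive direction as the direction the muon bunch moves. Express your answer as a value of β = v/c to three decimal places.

With v = 0.889 and u' = -0.790 (in units of c),
u = (u' + v)/(1 + u'v/c²):
u = (-0.790 + 0.889) / (1 + (-0.790)·0.889) = 0.0990/0.2977 = 0.3326
(Galilean addition would give +0.099c.)

β = +0.333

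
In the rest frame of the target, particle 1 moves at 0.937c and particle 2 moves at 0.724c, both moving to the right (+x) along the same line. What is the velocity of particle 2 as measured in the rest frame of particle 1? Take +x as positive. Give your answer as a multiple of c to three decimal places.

β_A = 0.937, β_B = 0.724.
Transform to A's frame with the inverse velocity-addition law: u' = (u − v)/(1 − uv/c²), taking u = β_B and v = β_A.
u' = (0.724 − 0.937) / (1 − (0.937)(0.724)) = -0.2130/0.3216 = -0.6623.

-0.662c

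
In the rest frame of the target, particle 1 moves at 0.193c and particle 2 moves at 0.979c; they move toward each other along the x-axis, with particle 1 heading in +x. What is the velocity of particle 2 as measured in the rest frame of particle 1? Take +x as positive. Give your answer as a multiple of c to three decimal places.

β_A = 0.193, β_B = -0.979.
Transform to A's frame with the inverse velocity-addition law: u' = (u − v)/(1 − uv/c²), taking u = β_B and v = β_A.
u' = (-0.979 − 0.193) / (1 − (0.193)(-0.979)) = -1.1720/1.1889 = -0.9857.

-0.986c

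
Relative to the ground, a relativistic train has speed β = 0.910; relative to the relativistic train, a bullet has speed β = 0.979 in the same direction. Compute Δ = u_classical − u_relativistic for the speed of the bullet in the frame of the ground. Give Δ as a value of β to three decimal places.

Galilean: u_cl = 0.979 + 0.910 = 1.8890.
Relativistic: u_rel = (0.979 + 0.910) / (1 + 0.979·0.910) = 1.8890/1.8909 = 0.9990.
Δ = 1.8890 − 0.9990 = 0.8900.
(The classical prediction exceeds c; the relativistic result does not.)

Δ = 0.890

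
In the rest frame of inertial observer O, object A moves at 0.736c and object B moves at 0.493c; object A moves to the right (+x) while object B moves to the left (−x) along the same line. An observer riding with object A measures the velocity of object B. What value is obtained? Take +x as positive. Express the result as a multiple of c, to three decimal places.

-0.902c

β_A = 0.736, β_B = -0.493.
Transform to A's frame with the inverse velocity-addition law: u' = (u − v)/(1 − uv/c²), taking u = β_B and v = β_A.
u' = (-0.493 − 0.736) / (1 − (0.736)(-0.493)) = -1.2290/1.3628 = -0.9018.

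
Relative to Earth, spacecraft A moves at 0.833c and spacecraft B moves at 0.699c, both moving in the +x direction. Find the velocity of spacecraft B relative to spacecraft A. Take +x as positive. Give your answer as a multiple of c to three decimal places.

β_A = 0.833, β_B = 0.699.
Transform to A's frame with the inverse velocity-addition law: u' = (u − v)/(1 − uv/c²), taking u = β_B and v = β_A.
u' = (0.699 − 0.833) / (1 − (0.833)(0.699)) = -0.1340/0.4177 = -0.3208.

-0.321c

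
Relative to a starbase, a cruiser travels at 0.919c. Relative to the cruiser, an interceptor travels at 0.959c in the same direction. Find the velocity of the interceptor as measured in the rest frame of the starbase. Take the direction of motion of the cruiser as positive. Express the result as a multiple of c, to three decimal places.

0.998c

With v = 0.919 and u' = 0.959 (in units of c),
u = (u' + v)/(1 + u'v/c²):
u = (0.959 + 0.919) / (1 + 0.959·0.919) = 1.8780/1.8813 = 0.9982
(Galilean addition would give +1.878c, exceeding c.)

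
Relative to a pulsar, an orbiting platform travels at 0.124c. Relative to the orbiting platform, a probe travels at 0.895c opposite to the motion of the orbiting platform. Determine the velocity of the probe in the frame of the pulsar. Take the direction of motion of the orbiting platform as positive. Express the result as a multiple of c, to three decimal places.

With v = 0.124 and u' = -0.895 (in units of c),
u = (u' + v)/(1 + u'v/c²):
u = (-0.895 + 0.124) / (1 + (-0.895)·0.124) = -0.7710/0.8890 = -0.8672

-0.867c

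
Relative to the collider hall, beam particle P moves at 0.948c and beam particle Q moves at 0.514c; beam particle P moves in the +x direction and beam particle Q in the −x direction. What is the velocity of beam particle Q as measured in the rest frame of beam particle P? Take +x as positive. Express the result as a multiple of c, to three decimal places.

β_A = 0.948, β_B = -0.514.
Transform to A's frame with the inverse velocity-addition law: u' = (u − v)/(1 − uv/c²), taking u = β_B and v = β_A.
u' = (-0.514 − 0.948) / (1 − (0.948)(-0.514)) = -1.4620/1.4873 = -0.9830.

-0.983c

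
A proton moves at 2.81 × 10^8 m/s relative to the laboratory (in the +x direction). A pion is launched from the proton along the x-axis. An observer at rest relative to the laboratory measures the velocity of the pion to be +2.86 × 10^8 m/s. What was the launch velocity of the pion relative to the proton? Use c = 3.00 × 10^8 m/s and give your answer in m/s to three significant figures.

+4.67 × 10^7 m/s

v = 0.937c, u = 0.953c.
Invert the composition law: u' = (u − v)/(1 − uv/c²).
u' = (0.953 − 0.937) / (1 − (0.953)(0.937)) = 0.0167/0.1070 = 0.1557.
u' = 0.1557 × 3.00 × 10^8 m/s.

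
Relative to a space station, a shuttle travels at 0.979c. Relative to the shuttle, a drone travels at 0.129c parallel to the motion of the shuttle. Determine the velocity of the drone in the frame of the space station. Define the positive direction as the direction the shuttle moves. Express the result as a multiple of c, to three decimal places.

0.984c

With v = 0.979 and u' = 0.129 (in units of c),
u = (u' + v)/(1 + u'v/c²):
u = (0.129 + 0.979) / (1 + 0.129·0.979) = 1.1080/1.1263 = 0.9838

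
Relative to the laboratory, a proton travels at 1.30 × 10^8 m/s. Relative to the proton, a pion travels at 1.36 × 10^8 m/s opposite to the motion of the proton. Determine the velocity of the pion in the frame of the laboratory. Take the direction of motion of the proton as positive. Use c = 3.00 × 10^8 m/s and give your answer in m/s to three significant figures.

-7.47 × 10^6 m/s

In units of c (dividing by 3.00 × 10^8 m/s): v = 0.433, u' = -0.453.
u = (u' + v)/(1 + u'v/c²):
u = (-0.453 + 0.433) / (1 + (-0.453)·0.433) = -0.0200/0.8036 = -0.0249
(Galilean addition would give -0.020c.)
Converting back: u = -0.0249 × 3.00 × 10^8 m/s.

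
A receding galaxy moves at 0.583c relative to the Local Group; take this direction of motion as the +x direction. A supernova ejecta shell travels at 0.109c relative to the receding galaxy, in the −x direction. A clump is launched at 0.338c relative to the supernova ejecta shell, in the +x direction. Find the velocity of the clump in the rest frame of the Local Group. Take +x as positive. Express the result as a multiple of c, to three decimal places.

Apply u = (u' + v)/(1 + u'v/c²) successively, working outward toward the Local Group.
Start: velocity of the receding galaxy relative to the Local Group = 0.5830c.
Compose with the supernova ejecta shell (u' = -0.109 in the receding galaxy frame): u_1 = (-0.109 + 0.583) / (1 + (-0.109)·0.583) = 0.4740/0.9365 = 0.5062.
Compose with the clump (u' = 0.338 in the supernova ejecta shell frame): u_2 = (0.338 + 0.506) / (1 + 0.338·0.506) = 0.8442/1.1711 = 0.7208.

+0.721c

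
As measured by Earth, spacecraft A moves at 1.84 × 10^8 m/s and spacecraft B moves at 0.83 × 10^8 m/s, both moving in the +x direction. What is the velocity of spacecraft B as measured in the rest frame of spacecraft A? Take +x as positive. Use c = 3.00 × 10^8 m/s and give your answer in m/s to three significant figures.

-1.22 × 10^8 m/s

β_A = 0.613, β_B = 0.277 (dividing each by c = 3.00 × 10^8 m/s).
Transform to A's frame with the inverse velocity-addition law: u' = (u − v)/(1 − uv/c²), taking u = β_B and v = β_A.
u' = (0.277 − 0.613) / (1 − (0.613)(0.277)) = -0.3367/0.8303 = -0.4055.
u' = -0.4055 × 3.00 × 10^8 m/s.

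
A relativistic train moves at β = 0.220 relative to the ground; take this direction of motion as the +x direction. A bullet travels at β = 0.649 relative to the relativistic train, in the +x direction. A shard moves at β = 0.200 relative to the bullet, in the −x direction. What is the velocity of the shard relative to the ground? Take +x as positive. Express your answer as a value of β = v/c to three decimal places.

β = +0.661

Apply u = (u' + v)/(1 + u'v/c²) successively, working outward toward the ground.
Start: velocity of the relativistic train relative to the ground = 0.2200c.
Compose with the bullet (u' = 0.649 in the relativistic train frame): u_1 = (0.649 + 0.220) / (1 + 0.649·0.220) = 0.8690/1.1428 = 0.7604.
Compose with the shard (u' = -0.200 in the bullet frame): u_2 = (-0.200 + 0.760) / (1 + (-0.200)·0.760) = 0.5604/0.8479 = 0.6609.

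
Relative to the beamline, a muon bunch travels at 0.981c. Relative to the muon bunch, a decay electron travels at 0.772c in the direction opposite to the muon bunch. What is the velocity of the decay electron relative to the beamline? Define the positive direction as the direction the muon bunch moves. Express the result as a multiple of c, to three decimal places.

+0.861c

With v = 0.981 and u' = -0.772 (in units of c),
u = (u' + v)/(1 + u'v/c²):
u = (-0.772 + 0.981) / (1 + (-0.772)·0.981) = 0.2090/0.2427 = 0.8613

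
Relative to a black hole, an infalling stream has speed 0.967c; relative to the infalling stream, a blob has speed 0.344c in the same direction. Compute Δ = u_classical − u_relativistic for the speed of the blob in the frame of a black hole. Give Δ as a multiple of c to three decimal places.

Δ = 0.327c

Galilean: u_cl = 0.344 + 0.967 = 1.3110.
Relativistic: u_rel = (0.344 + 0.967) / (1 + 0.344·0.967) = 1.3110/1.3326 = 0.9838.
Δ = 1.3110 − 0.9838 = 0.3272.
(The classical prediction exceeds c; the relativistic result does not.)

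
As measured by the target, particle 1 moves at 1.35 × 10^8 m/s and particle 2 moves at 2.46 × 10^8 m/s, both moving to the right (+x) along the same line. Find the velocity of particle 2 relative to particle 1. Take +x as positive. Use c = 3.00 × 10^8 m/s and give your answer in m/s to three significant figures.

β_A = 0.450, β_B = 0.820 (dividing each by c = 3.00 × 10^8 m/s).
Transform to A's frame with the inverse velocity-addition law: u' = (u − v)/(1 − uv/c²), taking u = β_B and v = β_A.
u' = (0.820 − 0.450) / (1 − (0.450)(0.820)) = 0.3700/0.6310 = 0.5864.
u' = 0.5864 × 3.00 × 10^8 m/s.

+1.76 × 10^8 m/s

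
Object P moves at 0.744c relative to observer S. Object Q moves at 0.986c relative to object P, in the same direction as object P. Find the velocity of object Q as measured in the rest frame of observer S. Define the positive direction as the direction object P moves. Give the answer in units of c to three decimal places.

With v = 0.744 and u' = 0.986 (in units of c),
u = (u' + v)/(1 + u'v/c²):
u = (0.986 + 0.744) / (1 + 0.986·0.744) = 1.7300/1.7336 = 0.9979

0.998c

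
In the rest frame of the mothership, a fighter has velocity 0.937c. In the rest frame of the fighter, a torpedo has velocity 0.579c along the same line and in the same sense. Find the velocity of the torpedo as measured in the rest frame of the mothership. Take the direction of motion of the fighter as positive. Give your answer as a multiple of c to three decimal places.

0.983c

With v = 0.937 and u' = 0.579 (in units of c),
u = (u' + v)/(1 + u'v/c²):
u = (0.579 + 0.937) / (1 + 0.579·0.937) = 1.5160/1.5425 = 0.9828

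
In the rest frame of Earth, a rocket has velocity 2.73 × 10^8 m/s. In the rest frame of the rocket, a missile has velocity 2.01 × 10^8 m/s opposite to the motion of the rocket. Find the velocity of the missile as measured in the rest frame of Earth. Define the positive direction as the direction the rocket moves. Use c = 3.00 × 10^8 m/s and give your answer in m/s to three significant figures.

In units of c (dividing by 3.00 × 10^8 m/s): v = 0.910, u' = -0.670.
u = (u' + v)/(1 + u'v/c²):
u = (-0.670 + 0.910) / (1 + (-0.670)·0.910) = 0.2400/0.3903 = 0.6149
Converting back: u = 0.6149 × 3.00 × 10^8 m/s.

+1.84 × 10^8 m/s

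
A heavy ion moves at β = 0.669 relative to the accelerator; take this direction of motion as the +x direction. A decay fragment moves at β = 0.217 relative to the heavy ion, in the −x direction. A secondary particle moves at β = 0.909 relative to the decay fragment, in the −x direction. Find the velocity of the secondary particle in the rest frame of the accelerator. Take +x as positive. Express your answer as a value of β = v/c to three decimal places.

β = -0.732

Apply u = (u' + v)/(1 + u'v/c²) successively, working outward toward the accelerator.
Start: velocity of the heavy ion relative to the accelerator = 0.6690c.
Compose with the decay fragment (u' = -0.217 in the heavy ion frame): u_1 = (-0.217 + 0.669) / (1 + (-0.217)·0.669) = 0.4520/0.8548 = 0.5288.
Compose with the secondary particle (u' = -0.909 in the decay fragment frame): u_2 = (-0.909 + 0.529) / (1 + (-0.909)·0.529) = -0.3802/0.5194 = -0.7321.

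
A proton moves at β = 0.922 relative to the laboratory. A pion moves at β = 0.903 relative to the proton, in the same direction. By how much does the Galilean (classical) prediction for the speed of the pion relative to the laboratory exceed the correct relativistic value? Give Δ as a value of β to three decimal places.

Galilean: u_cl = 0.903 + 0.922 = 1.8250.
Relativistic: u_rel = (0.903 + 0.922) / (1 + 0.903·0.922) = 1.8250/1.8326 = 0.9959.
Δ = 1.8250 − 0.9959 = 0.8291.
(The classical prediction exceeds c; the relativistic result does not.)

Δ = 0.829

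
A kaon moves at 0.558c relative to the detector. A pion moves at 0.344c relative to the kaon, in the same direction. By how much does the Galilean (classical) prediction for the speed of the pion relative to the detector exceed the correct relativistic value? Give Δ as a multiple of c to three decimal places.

Galilean: u_cl = 0.344 + 0.558 = 0.9020.
Relativistic: u_rel = (0.344 + 0.558) / (1 + 0.344·0.558) = 0.9020/1.1920 = 0.7567.
Δ = 0.9020 − 0.7567 = 0.1453.

Δ = 0.145c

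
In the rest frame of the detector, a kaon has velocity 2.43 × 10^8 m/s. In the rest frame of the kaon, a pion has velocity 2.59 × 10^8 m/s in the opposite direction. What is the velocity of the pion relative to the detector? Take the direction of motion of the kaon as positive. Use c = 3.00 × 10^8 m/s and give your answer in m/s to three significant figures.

-5.32 × 10^7 m/s

In units of c (dividing by 3.00 × 10^8 m/s): v = 0.810, u' = -0.863.
u = (u' + v)/(1 + u'v/c²):
u = (-0.863 + 0.810) / (1 + (-0.863)·0.810) = -0.0533/0.3007 = -0.1774
Converting back: u = -0.1774 × 3.00 × 10^8 m/s.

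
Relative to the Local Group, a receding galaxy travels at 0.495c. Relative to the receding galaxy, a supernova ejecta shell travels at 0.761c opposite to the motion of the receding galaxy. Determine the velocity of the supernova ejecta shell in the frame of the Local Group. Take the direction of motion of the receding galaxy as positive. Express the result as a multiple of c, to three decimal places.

-0.427c

With v = 0.495 and u' = -0.761 (in units of c),
u = (u' + v)/(1 + u'v/c²):
u = (-0.761 + 0.495) / (1 + (-0.761)·0.495) = -0.2660/0.6233 = -0.4268
(Galilean addition would give -0.266c.)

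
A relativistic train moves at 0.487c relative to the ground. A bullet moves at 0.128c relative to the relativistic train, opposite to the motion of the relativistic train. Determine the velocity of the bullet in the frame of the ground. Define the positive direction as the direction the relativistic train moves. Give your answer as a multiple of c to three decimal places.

With v = 0.487 and u' = -0.128 (in units of c),
u = (u' + v)/(1 + u'v/c²):
u = (-0.128 + 0.487) / (1 + (-0.128)·0.487) = 0.3590/0.9377 = 0.3829

+0.383c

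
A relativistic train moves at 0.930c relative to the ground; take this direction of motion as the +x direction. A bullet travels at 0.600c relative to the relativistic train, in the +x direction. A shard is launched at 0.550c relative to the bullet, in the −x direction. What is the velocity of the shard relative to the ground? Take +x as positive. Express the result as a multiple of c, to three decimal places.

+0.939c

Apply u = (u' + v)/(1 + u'v/c²) successively, working outward toward the ground.
Start: velocity of the relativistic train relative to the ground = 0.9300c.
Compose with the bullet (u' = 0.600 in the relativistic train frame): u_1 = (0.600 + 0.930) / (1 + 0.600·0.930) = 1.5300/1.5580 = 0.9820.
Compose with the shard (u' = -0.550 in the bullet frame): u_2 = (-0.550 + 0.982) / (1 + (-0.550)·0.982) = 0.4320/0.4599 = 0.9394.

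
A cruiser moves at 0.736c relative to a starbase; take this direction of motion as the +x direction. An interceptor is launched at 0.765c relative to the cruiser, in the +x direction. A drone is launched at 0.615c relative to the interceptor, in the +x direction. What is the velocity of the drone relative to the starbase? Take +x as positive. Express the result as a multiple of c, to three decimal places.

0.990c

Apply u = (u' + v)/(1 + u'v/c²) successively, working outward toward the starbase.
Start: velocity of the cruiser relative to the starbase = 0.7360c.
Compose with the interceptor (u' = 0.765 in the cruiser frame): u_1 = (0.765 + 0.736) / (1 + 0.765·0.736) = 1.5010/1.5630 = 0.9603.
Compose with the drone (u' = 0.615 in the interceptor frame): u_2 = (0.615 + 0.960) / (1 + 0.615·0.960) = 1.5753/1.5906 = 0.9904.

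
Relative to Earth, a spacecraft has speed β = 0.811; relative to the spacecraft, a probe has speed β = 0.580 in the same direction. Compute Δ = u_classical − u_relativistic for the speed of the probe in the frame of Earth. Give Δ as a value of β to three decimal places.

Δ = 0.445

Galilean: u_cl = 0.580 + 0.811 = 1.3910.
Relativistic: u_rel = (0.580 + 0.811) / (1 + 0.580·0.811) = 1.3910/1.4704 = 0.9460.
Δ = 1.3910 − 0.9460 = 0.4450.
(The classical prediction exceeds c; the relativistic result does not.)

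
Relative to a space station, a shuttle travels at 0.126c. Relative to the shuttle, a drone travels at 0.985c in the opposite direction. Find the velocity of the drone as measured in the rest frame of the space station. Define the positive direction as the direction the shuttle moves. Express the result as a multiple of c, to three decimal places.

With v = 0.126 and u' = -0.985 (in units of c),
u = (u' + v)/(1 + u'v/c²):
u = (-0.985 + 0.126) / (1 + (-0.985)·0.126) = -0.8590/0.8759 = -0.9807

-0.981c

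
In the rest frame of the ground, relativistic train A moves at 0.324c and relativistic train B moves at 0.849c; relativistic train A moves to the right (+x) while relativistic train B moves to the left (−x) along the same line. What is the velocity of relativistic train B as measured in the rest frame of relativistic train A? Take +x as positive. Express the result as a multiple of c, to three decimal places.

β_A = 0.324, β_B = -0.849.
Transform to A's frame with the inverse velocity-addition law: u' = (u − v)/(1 − uv/c²), taking u = β_B and v = β_A.
u' = (-0.849 − 0.324) / (1 − (0.324)(-0.849)) = -1.1730/1.2751 = -0.9199.

-0.920c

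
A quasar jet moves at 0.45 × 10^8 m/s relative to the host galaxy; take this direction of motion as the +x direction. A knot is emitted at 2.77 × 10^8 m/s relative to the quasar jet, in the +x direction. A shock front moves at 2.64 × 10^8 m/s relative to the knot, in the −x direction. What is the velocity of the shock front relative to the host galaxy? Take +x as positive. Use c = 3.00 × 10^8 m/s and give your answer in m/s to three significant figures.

+1.11 × 10^8 m/s

Apply u = (u' + v)/(1 + u'v/c²) successively, working outward toward the host galaxy.
(Dividing each given speed by c = 3.00 × 10^8 m/s to work in units of c.)
Start: velocity of the quasar jet relative to the host galaxy = 0.1500c.
Compose with the knot (u' = 0.923 in the quasar jet frame): u_1 = (0.923 + 0.150) / (1 + 0.923·0.150) = 1.0733/1.1385 = 0.9428.
Compose with the shock front (u' = -0.880 in the knot frame): u_2 = (-0.880 + 0.943) / (1 + (-0.880)·0.943) = 0.0628/0.1704 = 0.3684.
So u = 0.3684 × 3.00 × 10^8 m/s.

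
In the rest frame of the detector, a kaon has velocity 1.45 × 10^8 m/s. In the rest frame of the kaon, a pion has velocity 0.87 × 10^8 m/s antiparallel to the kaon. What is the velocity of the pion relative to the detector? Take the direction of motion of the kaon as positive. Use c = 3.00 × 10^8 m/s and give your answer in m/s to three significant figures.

In units of c (dividing by 3.00 × 10^8 m/s): v = 0.483, u' = -0.290.
u = (u' + v)/(1 + u'v/c²):
u = (-0.290 + 0.483) / (1 + (-0.290)·0.483) = 0.1933/0.8598 = 0.2248
(Galilean addition would give +0.193c.)
Converting back: u = 0.2248 × 3.00 × 10^8 m/s.

+6.75 × 10^7 m/s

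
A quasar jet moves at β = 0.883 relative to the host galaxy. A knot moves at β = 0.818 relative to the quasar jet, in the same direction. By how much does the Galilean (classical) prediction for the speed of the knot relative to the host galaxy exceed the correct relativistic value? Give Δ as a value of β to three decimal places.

Galilean: u_cl = 0.818 + 0.883 = 1.7010.
Relativistic: u_rel = (0.818 + 0.883) / (1 + 0.818·0.883) = 1.7010/1.7223 = 0.9876.
Δ = 1.7010 − 0.9876 = 0.7134.
(The classical prediction exceeds c; the relativistic result does not.)

Δ = 0.713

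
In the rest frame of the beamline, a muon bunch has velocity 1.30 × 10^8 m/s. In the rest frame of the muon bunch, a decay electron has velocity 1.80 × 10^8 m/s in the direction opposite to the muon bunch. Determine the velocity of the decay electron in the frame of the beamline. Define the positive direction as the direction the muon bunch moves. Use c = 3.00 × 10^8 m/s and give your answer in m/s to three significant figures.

-6.76 × 10^7 m/s

In units of c (dividing by 3.00 × 10^8 m/s): v = 0.433, u' = -0.600.
u = (u' + v)/(1 + u'v/c²):
u = (-0.600 + 0.433) / (1 + (-0.600)·0.433) = -0.1667/0.7400 = -0.2252
Converting back: u = -0.2252 × 3.00 × 10^8 m/s.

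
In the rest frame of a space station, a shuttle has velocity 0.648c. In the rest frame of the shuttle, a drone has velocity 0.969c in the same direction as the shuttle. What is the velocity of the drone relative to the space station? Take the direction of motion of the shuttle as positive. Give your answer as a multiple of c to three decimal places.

With v = 0.648 and u' = 0.969 (in units of c),
u = (u' + v)/(1 + u'v/c²):
u = (0.969 + 0.648) / (1 + 0.969·0.648) = 1.6170/1.6279 = 0.9933

0.993c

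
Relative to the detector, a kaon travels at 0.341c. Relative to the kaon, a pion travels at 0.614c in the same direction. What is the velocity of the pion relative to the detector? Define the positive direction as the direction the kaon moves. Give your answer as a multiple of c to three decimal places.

0.790c

With v = 0.341 and u' = 0.614 (in units of c),
u = (u' + v)/(1 + u'v/c²):
u = (0.614 + 0.341) / (1 + 0.614·0.341) = 0.9550/1.2094 = 0.7897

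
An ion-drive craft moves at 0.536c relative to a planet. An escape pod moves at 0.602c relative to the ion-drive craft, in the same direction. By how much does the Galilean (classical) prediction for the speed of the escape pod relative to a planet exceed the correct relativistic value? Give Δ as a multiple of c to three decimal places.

Δ = 0.278c

Galilean: u_cl = 0.602 + 0.536 = 1.1380.
Relativistic: u_rel = (0.602 + 0.536) / (1 + 0.602·0.536) = 1.1380/1.3227 = 0.8604.
Δ = 1.1380 − 0.8604 = 0.2776.
(The classical prediction exceeds c; the relativistic result does not.)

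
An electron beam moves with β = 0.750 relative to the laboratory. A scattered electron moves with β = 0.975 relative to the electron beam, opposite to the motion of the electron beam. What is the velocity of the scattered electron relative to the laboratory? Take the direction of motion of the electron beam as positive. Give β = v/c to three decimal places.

With v = 0.750 and u' = -0.975 (in units of c),
u = (u' + v)/(1 + u'v/c²):
u = (-0.975 + 0.750) / (1 + (-0.975)·0.750) = -0.2250/0.2687 = -0.8372
(Galilean addition would give -0.225c.)

β = -0.837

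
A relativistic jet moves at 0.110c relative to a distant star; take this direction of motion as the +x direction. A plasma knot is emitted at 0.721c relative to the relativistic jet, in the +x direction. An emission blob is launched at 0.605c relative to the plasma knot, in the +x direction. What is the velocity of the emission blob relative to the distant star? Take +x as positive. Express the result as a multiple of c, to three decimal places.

Apply u = (u' + v)/(1 + u'v/c²) successively, working outward toward the distant star.
Start: velocity of the relativistic jet relative to the distant star = 0.1100c.
Compose with the plasma knot (u' = 0.721 in the relativistic jet frame): u_1 = (0.721 + 0.110) / (1 + 0.721·0.110) = 0.8310/1.0793 = 0.7699.
Compose with the emission blob (u' = 0.605 in the plasma knot frame): u_2 = (0.605 + 0.770) / (1 + 0.605·0.770) = 1.3749/1.4658 = 0.9380.

0.938c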